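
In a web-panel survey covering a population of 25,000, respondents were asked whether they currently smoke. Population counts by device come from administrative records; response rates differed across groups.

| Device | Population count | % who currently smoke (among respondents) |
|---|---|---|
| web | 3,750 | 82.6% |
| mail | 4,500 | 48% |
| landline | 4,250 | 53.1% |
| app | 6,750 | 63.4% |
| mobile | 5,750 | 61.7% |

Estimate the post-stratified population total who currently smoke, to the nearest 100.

Each cell contributes its population count × the respondent rate:
  web: 3,750 × 82.6% = 3097.5
  mail: 4,500 × 48% = 2160
  landline: 4,250 × 53.1% = 2256.75
  app: 6,750 × 63.4% = 4279.5
  mobile: 5,750 × 61.7% = 3547.75
Estimated total = 15341.5 → 15,300.

15,300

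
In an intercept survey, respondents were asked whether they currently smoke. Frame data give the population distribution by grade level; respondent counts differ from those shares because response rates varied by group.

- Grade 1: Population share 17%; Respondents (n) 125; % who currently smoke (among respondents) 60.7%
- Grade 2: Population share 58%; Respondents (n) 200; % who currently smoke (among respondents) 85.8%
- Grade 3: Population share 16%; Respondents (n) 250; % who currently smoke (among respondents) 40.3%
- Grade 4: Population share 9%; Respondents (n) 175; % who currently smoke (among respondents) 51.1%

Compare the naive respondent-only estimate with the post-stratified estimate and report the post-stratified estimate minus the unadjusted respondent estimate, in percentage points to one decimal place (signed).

Naive respondent-only estimate (weights = respondent counts):
  (125/750)×60.7 + (200/750)×85.8 + (250/750)×40.3 + (175/750)×51.1 = 58.3533%
Post-stratifying to population shares instead:
  0.17×60.7 + 0.58×85.8 + 0.16×40.3 + 0.09×51.1 = 71.13%
Difference = 71.13 − 58.3533 = 12.7767 pp.

+12.8 percentage points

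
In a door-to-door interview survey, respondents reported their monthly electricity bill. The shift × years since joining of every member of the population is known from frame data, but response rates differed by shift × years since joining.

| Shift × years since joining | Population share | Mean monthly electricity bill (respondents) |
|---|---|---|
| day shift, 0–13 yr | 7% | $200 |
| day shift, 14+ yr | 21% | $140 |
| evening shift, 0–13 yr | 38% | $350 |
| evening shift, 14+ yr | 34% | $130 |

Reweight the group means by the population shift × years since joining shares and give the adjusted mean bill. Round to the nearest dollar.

Reweight to the known shift × years since joining distribution:
  day shift, 0–13 yr: 0.07 × 200 = 14
  day shift, 14+ yr: 0.21 × 140 = 29.4
  evening shift, 0–13 yr: 0.38 × 350 = 133
  evening shift, 14+ yr: 0.34 × 130 = 44.2
Post-stratified estimate = 220.6 → $221.

$221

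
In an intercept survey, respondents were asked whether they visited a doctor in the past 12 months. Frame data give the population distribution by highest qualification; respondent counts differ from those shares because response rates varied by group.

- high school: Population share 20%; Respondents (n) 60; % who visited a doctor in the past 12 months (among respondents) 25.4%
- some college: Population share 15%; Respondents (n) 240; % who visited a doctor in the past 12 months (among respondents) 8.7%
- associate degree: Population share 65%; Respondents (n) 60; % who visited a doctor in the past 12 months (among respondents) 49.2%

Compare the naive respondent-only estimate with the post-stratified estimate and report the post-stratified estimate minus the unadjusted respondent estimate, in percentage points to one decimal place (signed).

Naive respondent-only estimate (weights = respondent counts):
  (60/360)×25.4 + (240/360)×8.7 + (60/360)×49.2 = 18.2333%
Post-stratifying to population shares instead:
  0.2×25.4 + 0.15×8.7 + 0.65×49.2 = 38.365%
Difference = 38.365 − 18.2333 = 20.1317 pp.

+20.1 percentage points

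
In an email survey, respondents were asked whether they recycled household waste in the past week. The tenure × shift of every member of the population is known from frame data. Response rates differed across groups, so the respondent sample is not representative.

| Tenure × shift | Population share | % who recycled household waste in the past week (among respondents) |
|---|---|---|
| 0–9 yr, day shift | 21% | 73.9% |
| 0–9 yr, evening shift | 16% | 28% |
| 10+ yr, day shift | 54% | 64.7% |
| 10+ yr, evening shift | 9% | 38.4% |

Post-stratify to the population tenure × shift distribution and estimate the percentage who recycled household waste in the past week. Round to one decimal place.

Each cell contributes population-share × respondent value:
  0–9 yr, day shift: 0.21 × 73.9 = 15.519
  0–9 yr, evening shift: 0.16 × 28 = 4.48
  10+ yr, day shift: 0.54 × 64.7 = 34.938
  10+ yr, evening shift: 0.09 × 38.4 = 3.456
Post-stratified estimate = 58.393 → 58.4%.

58.4%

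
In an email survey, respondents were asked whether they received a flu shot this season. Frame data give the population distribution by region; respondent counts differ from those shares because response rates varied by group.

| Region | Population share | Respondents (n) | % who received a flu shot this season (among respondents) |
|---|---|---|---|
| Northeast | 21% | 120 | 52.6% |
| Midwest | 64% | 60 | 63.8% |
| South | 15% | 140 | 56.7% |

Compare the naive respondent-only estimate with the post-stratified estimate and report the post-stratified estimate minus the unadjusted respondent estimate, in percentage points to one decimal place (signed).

Without adjustment, the pooled respondent share is:
  (120/320)×52.6 + (60/320)×63.8 + (140/320)×56.7 = 56.4937%
Post-stratifying to population shares instead:
  0.21×52.6 + 0.64×63.8 + 0.15×56.7 = 60.383%
Difference = 60.383 − 56.4937 = 3.8893 pp.

+3.9 percentage points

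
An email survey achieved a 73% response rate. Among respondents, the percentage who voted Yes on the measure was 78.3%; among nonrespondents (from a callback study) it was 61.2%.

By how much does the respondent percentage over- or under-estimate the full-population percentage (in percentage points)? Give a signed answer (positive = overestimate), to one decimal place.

+4.6 percentage points

Nonresponse fraction = 1 − 0.73 = 0.27.
Bias = (nonresponse fraction) × (respondent percentage − nonrespondent percentage)
     = 0.27 × (78.3 − 61.2) = 0.27 × 17.1 = 4.617.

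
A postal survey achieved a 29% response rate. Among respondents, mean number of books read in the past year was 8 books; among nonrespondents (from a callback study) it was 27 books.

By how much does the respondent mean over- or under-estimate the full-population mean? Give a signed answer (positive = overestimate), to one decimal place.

-13.5

Nonresponse fraction = 1 − 0.29 = 0.71.
Bias = (nonresponse fraction) × (respondent mean − nonrespondent mean)
     = 0.71 × (8 − 27) = 0.71 × -19 = -13.49.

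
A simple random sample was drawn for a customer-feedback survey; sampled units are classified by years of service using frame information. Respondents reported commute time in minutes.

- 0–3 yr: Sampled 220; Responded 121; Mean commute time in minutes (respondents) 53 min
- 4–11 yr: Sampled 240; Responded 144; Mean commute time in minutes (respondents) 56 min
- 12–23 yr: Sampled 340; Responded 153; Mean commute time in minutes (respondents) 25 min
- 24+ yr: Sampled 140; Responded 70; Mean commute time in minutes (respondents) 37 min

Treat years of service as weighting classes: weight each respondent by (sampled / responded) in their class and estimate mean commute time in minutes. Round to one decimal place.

Response rates by class: 0–3 yr 121/220 = 55%, 4–11 yr 144/240 = 60%, 12–23 yr 153/340 = 45%, 24+ yr 70/140 = 50%.
Weighting each respondent by the inverse class response rate inflates each class back to its sampled size, so the class weight is n_sampled:
  0–3 yr: 220 × 53 = 11,660
  4–11 yr: 240 × 56 = 13,440
  12–23 yr: 340 × 25 = 8500
  24+ yr: 140 × 37 = 5180
Adjusted estimate = 38,780 / 940 = 41.2553 → 41.3.

41.3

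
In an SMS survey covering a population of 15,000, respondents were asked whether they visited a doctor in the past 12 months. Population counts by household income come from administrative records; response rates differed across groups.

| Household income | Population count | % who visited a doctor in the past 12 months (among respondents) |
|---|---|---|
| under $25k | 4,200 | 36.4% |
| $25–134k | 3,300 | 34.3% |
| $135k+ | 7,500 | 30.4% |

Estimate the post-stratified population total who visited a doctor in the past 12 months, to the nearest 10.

Each cell contributes its population count × the respondent rate:
  under $25k: 4,200 × 36.4% = 1528.8
  $25–134k: 3,300 × 34.3% = 1131.9
  $135k+: 7,500 × 30.4% = 2280
Estimated total = 4940.7 → 4,940.

4,940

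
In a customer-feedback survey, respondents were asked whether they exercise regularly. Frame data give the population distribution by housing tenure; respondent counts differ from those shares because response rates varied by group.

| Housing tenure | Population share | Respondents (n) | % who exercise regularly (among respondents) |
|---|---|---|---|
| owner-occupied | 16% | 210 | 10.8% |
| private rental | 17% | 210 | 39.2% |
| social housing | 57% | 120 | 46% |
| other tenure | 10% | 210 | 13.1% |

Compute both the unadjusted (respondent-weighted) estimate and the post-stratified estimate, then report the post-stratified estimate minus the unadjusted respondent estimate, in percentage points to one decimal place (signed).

+10.9 percentage points

Naive respondent-only estimate (weights = respondent counts):
  (210/750)×10.8 + (210/750)×39.2 + (120/750)×46 + (210/750)×13.1 = 25.028%
Post-stratifying to population shares instead:
  0.16×10.8 + 0.17×39.2 + 0.57×46 + 0.1×13.1 = 35.922%
Difference = 35.922 − 25.028 = 10.894 pp.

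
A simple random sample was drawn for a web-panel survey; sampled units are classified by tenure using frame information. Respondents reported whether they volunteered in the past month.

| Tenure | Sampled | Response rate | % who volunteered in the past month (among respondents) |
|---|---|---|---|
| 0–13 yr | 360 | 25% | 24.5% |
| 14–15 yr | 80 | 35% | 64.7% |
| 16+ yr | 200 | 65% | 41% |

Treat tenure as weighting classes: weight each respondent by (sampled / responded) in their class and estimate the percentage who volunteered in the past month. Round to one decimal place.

34.7%

Each respondent's weight = sampled/responded in their class; summing within a class gives n_sampled, so:
  0–13 yr: 360 × 24.5 = 8820
  14–15 yr: 80 × 64.7 = 5176
  16+ yr: 200 × 41 = 8200
Adjusted estimate = 22,196 / 640 = 34.6812 → 34.7%.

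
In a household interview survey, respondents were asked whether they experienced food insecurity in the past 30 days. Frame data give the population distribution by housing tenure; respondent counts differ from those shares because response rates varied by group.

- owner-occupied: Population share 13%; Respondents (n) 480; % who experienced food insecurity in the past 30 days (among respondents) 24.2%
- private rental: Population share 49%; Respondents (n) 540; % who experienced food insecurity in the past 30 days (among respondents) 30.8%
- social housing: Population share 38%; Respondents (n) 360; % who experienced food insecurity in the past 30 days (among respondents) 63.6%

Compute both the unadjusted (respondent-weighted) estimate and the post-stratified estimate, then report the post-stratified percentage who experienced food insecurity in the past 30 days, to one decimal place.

42.4%

Without adjustment, the pooled respondent share is:
  (480/1380)×24.2 + (540/1380)×30.8 + (360/1380)×63.6 = 37.0609%
Post-stratifying to population shares instead:
  0.13×24.2 + 0.49×30.8 + 0.38×63.6 = 42.406%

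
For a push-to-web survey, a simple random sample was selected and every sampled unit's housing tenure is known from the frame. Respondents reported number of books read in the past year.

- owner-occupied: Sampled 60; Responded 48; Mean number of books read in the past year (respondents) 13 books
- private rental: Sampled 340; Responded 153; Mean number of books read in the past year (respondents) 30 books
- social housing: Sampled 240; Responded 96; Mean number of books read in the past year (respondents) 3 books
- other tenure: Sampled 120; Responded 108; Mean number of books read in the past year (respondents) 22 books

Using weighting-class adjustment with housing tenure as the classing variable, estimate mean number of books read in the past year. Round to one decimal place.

Class response rates: owner-occupied 48/60 = 80%, private rental 153/340 = 45%, social housing 96/240 = 40%, other tenure 108/120 = 90%.
With weight = n_sampled/n_responded per class, the weighted class total is n_sampled:
  owner-occupied: 60 × 13 = 780
  private rental: 340 × 30 = 10,200
  social housing: 240 × 3 = 720
  other tenure: 120 × 22 = 2640
Adjusted estimate = 14,340 / 760 = 18.8684 → 18.9.

18.9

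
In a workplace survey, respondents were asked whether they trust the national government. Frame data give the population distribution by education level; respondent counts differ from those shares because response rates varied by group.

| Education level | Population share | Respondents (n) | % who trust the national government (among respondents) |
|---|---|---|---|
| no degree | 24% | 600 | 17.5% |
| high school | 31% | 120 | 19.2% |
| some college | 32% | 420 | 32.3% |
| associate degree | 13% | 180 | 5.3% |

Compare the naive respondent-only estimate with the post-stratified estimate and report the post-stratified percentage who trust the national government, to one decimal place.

Unadjusted (pooled respondent) estimate weights by respondent counts:
  (600/1320)×17.5 + (120/1320)×19.2 + (420/1320)×32.3 + (180/1320)×5.3 = 20.7%
Post-stratified estimate weights by population shares:
  0.24×17.5 + 0.31×19.2 + 0.32×32.3 + 0.13×5.3 = 21.177%

21.2%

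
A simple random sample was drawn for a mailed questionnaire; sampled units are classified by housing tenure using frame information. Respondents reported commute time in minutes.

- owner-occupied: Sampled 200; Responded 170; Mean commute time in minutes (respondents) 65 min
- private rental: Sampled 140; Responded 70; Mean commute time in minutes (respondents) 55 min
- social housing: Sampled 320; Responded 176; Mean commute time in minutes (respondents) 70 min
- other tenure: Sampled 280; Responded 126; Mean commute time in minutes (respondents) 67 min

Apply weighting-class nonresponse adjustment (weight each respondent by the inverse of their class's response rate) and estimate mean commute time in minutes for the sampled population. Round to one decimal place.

Class response rates: owner-occupied 170/200 = 85%, private rental 70/140 = 50%, social housing 176/320 = 55%, other tenure 126/280 = 45%.
Each respondent's weight = sampled/responded in their class; summing within a class gives n_sampled, so:
  owner-occupied: 200 × 65 = 13,000
  private rental: 140 × 55 = 7700
  social housing: 320 × 70 = 22,400
  other tenure: 280 × 67 = 18,760
Adjusted estimate = 61,860 / 940 = 65.8085 → 65.8.

65.8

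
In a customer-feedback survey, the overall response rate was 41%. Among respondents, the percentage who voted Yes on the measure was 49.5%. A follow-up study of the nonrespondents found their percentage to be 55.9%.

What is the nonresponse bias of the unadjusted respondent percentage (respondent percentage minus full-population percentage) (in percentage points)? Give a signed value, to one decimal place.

Nonresponse fraction = 1 − 0.41 = 0.59.
Bias = (nonresponse fraction) × (respondent percentage − nonrespondent percentage)
     = 0.59 × (49.5 − 55.9) = 0.59 × -6.4 = -3.776.

-3.8 percentage points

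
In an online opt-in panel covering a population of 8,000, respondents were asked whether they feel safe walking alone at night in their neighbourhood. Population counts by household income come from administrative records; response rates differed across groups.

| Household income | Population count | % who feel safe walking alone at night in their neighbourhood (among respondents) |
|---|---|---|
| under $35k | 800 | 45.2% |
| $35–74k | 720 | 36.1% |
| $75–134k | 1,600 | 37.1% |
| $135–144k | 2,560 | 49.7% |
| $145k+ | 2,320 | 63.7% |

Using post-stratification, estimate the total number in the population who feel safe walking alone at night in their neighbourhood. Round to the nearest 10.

3,970

Apply each group's respondent rate to its population count:
  under $35k: 800 × 45.2% = 361.6
  $35–74k: 720 × 36.1% = 259.92
  $75–134k: 1,600 × 37.1% = 593.6
  $135–144k: 2,560 × 49.7% = 1272.32
  $145k+: 2,320 × 63.7% = 1477.84
Estimated total = 3965.28 → 3,970.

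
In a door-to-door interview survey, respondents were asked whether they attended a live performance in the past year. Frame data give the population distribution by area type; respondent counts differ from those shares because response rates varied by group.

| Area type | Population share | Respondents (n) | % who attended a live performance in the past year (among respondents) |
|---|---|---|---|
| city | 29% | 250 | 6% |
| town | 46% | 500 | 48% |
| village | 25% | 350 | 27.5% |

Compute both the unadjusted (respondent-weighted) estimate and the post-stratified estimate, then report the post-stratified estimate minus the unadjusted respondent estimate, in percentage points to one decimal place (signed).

Without adjustment, the pooled respondent share is:
  (250/1100)×6 + (500/1100)×48 + (350/1100)×27.5 = 31.9318%
Reweighting by population area type shares:
  0.29×6 + 0.46×48 + 0.25×27.5 = 30.695%
Difference = 30.695 − 31.9318 = -1.2368 pp.

-1.2 percentage points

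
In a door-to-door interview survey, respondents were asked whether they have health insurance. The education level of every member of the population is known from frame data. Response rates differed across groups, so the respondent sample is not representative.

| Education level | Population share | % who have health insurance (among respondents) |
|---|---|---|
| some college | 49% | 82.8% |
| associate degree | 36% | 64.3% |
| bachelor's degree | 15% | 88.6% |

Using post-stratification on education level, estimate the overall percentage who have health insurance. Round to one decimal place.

77.0%

Each cell contributes population-share × respondent value:
  some college: 0.49 × 82.8 = 40.572
  associate degree: 0.36 × 64.3 = 23.148
  bachelor's degree: 0.15 × 88.6 = 13.29
Post-stratified estimate = 77.01 → 77.0%.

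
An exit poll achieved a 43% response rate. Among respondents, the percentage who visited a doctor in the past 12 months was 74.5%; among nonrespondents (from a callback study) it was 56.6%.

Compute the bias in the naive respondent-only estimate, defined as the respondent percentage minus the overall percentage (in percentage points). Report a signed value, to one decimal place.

Nonresponse fraction = 1 − 0.43 = 0.57.
Bias = (nonresponse fraction) × (respondent percentage − nonrespondent percentage)
     = 0.57 × (74.5 − 56.6) = 0.57 × 17.9 = 10.203.

+10.2 percentage points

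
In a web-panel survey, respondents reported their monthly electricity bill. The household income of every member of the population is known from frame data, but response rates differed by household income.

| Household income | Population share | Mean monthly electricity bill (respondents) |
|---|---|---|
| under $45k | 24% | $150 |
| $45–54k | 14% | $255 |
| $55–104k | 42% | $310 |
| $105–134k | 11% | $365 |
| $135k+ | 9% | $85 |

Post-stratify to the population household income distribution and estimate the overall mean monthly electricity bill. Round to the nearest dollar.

Post-stratification weights by population share, not respondent share:
  under $45k: 0.24 × 150 = 36
  $45–54k: 0.14 × 255 = 35.7
  $55–104k: 0.42 × 310 = 130.2
  $105–134k: 0.11 × 365 = 40.15
  $135k+: 0.09 × 85 = 7.65
Post-stratified estimate = 249.7 → $250.

$250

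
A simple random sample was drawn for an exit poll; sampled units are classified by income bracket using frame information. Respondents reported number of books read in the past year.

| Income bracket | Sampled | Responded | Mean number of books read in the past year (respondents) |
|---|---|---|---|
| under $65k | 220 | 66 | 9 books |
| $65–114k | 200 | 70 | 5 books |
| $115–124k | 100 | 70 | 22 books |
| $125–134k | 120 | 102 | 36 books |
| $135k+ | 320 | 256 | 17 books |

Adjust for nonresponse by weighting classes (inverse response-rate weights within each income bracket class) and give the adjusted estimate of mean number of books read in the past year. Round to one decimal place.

15.6

Class response rates: under $65k 66/220 = 30%, $65–114k 70/200 = 35%, $115–124k 70/100 = 70%, $125–134k 102/120 = 85%, $135k+ 256/320 = 80%.
With weight = n_sampled/n_responded per class, the weighted class total is n_sampled:
  under $65k: 220 × 9 = 1980
  $65–114k: 200 × 5 = 1000
  $115–124k: 100 × 22 = 2200
  $125–134k: 120 × 36 = 4320
  $135k+: 320 × 17 = 5440
Adjusted estimate = 14,940 / 960 = 15.5625 → 15.6.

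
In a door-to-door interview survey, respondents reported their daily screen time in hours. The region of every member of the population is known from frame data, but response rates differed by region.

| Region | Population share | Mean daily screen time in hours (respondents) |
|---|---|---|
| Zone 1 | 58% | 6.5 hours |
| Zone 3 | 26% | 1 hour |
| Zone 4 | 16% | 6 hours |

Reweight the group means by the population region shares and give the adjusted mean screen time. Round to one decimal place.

Each cell contributes population-share × respondent value:
  Zone 1: 0.58 × 6.5 = 3.77
  Zone 3: 0.26 × 1 = 0.26
  Zone 4: 0.16 × 6 = 0.96
Post-stratified estimate = 4.99 → 5.0.

5.0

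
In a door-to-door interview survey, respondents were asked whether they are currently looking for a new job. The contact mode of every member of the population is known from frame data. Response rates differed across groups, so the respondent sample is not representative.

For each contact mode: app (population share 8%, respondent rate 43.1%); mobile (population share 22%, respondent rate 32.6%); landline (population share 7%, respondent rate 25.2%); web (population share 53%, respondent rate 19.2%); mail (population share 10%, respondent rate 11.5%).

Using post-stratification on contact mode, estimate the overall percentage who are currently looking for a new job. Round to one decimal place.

Weight each group's respondent value by its population share:
  app: 0.08 × 43.1 = 3.448
  mobile: 0.22 × 32.6 = 7.172
  landline: 0.07 × 25.2 = 1.764
  web: 0.53 × 19.2 = 10.176
  mail: 0.1 × 11.5 = 1.15
Post-stratified estimate = 23.71 → 23.7%.

23.7%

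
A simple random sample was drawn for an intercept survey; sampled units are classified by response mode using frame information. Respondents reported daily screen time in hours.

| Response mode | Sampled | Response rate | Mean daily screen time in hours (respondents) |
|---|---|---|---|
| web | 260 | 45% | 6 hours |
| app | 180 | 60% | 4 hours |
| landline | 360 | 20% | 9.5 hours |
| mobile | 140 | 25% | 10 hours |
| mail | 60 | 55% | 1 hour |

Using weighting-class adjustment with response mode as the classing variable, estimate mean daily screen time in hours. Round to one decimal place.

7.2

Inverse-response-rate weighting restores each class to its sampled count, so class totals weight by n_sampled:
  web: 260 × 6 = 1560
  app: 180 × 4 = 720
  landline: 360 × 9.5 = 3420
  mobile: 140 × 10 = 1400
  mail: 60 × 1 = 60
Adjusted estimate = 7160 / 1,000 = 7.16 → 7.2.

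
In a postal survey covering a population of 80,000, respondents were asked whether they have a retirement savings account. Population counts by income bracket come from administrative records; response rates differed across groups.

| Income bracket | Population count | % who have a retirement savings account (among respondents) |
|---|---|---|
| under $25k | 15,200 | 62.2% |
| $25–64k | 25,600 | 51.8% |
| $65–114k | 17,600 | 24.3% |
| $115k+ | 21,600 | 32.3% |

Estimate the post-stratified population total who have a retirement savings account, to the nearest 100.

Estimated count per cell = population count × respondent percentage:
  under $25k: 15,200 × 62.2% = 9454.4
  $25–64k: 25,600 × 51.8% = 13260.8
  $65–114k: 17,600 × 24.3% = 4276.8
  $115k+: 21,600 × 32.3% = 6976.8
Estimated total = 33968.8 → 34,000.

34,000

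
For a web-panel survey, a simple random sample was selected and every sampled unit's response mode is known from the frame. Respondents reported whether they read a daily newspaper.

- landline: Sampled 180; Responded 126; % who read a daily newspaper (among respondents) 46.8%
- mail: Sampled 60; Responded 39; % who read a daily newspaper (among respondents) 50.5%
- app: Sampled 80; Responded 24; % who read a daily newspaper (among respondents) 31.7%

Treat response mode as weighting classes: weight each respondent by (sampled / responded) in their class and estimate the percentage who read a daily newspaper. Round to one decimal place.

Response rates by class: landline 126/180 = 70%, mail 39/60 = 65%, app 24/80 = 30%.
Inverse-response-rate weighting restores each class to its sampled count, so class totals weight by n_sampled:
  landline: 180 × 46.8 = 8424
  mail: 60 × 50.5 = 3030
  app: 80 × 31.7 = 2536
Adjusted estimate = 13,990 / 320 = 43.7188 → 43.7%.

43.7%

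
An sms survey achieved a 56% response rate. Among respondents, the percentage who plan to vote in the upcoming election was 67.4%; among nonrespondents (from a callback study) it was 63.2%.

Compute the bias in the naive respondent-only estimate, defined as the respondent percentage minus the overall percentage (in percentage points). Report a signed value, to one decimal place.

Nonresponse fraction = 1 − 0.56 = 0.44.
Bias = (nonresponse fraction) × (respondent percentage − nonrespondent percentage)
     = 0.44 × (67.4 − 63.2) = 0.44 × 4.2 = 1.848.

+1.8 percentage points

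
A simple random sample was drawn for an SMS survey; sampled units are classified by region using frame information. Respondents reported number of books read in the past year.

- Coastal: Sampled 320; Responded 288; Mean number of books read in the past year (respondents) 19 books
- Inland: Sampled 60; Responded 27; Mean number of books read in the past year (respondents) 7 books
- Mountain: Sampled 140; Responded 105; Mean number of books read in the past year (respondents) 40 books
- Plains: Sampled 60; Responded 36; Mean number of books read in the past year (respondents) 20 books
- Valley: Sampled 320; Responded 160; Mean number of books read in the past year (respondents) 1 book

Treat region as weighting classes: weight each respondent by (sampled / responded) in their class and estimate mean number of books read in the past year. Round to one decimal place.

Response rates by class: Coastal 288/320 = 90%, Inland 27/60 = 45%, Mountain 105/140 = 75%, Plains 36/60 = 60%, Valley 160/320 = 50%.
With weight = n_sampled/n_responded per class, the weighted class total is n_sampled:
  Coastal: 320 × 19 = 6080
  Inland: 60 × 7 = 420
  Mountain: 140 × 40 = 5600
  Plains: 60 × 20 = 1200
  Valley: 320 × 1 = 320
Adjusted estimate = 13,620 / 900 = 15.1333 → 15.1.

15.1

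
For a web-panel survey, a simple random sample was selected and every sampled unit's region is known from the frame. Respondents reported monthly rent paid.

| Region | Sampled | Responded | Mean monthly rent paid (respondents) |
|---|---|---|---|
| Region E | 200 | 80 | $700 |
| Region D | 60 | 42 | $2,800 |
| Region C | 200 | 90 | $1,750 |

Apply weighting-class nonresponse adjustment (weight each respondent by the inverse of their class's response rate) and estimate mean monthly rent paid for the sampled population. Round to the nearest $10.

$1,430

Response rates by class: Region E 80/200 = 40%, Region D 42/60 = 70%, Region C 90/200 = 45%.
Inverse-response-rate weighting restores each class to its sampled count, so class totals weight by n_sampled:
  Region E: 200 × 700 = 140,000
  Region D: 60 × 2800 = 168,000
  Region C: 200 × 1750 = 350,000
Adjusted estimate = 658,000 / 460 = 1430.43 → $1,430.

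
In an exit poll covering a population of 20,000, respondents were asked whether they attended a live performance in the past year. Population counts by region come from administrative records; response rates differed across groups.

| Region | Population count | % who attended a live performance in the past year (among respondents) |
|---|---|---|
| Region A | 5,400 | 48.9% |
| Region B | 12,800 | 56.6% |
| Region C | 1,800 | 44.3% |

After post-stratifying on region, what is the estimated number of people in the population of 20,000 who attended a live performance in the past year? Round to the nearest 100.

10,700

Estimated count per cell = population count × respondent percentage:
  Region A: 5,400 × 48.9% = 2640.6
  Region B: 12,800 × 56.6% = 7244.8
  Region C: 1,800 × 44.3% = 797.4
Estimated total = 10682.8 → 10,700.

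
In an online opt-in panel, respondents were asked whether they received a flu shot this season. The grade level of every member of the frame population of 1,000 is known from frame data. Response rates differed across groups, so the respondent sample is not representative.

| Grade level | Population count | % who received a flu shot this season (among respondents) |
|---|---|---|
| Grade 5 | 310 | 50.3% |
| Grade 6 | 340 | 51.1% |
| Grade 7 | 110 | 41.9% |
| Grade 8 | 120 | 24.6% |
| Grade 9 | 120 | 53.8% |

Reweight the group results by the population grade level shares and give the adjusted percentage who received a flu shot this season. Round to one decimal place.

47.0%

Weight each group's respondent value by its population share:
  Grade 5: (310/1,000) × 50.3 = 15.593
  Grade 6: (340/1,000) × 51.1 = 17.374
  Grade 7: (110/1,000) × 41.9 = 4.609
  Grade 8: (120/1,000) × 24.6 = 2.952
  Grade 9: (120/1,000) × 53.8 = 6.456
Post-stratified estimate = 46.984 → 47.0%.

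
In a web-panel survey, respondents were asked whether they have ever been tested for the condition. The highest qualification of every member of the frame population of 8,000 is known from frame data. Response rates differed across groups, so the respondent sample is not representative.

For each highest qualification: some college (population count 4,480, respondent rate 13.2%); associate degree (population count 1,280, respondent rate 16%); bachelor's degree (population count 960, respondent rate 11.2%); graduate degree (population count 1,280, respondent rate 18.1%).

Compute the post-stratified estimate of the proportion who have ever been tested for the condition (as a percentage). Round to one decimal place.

14.2%

Post-stratification weights by population share, not respondent share:
  some college: (4,480/8,000) × 13.2 = 7.392
  associate degree: (1,280/8,000) × 16 = 2.56
  bachelor's degree: (960/8,000) × 11.2 = 1.344
  graduate degree: (1,280/8,000) × 18.1 = 2.896
Post-stratified estimate = 14.192 → 14.2%.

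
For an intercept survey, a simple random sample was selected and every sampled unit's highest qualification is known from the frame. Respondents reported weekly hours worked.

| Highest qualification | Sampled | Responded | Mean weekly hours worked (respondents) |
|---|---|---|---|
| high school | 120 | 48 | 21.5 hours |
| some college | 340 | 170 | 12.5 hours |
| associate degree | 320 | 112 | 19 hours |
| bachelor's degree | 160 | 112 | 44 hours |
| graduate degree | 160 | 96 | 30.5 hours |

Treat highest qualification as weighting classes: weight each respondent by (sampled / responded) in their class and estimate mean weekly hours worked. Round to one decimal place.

Response rates by class: high school 48/120 = 40%, some college 170/340 = 50%, associate degree 112/320 = 35%, bachelor's degree 112/160 = 70%, graduate degree 96/160 = 60%.
Each respondent's weight = sampled/responded in their class; summing within a class gives n_sampled, so:
  high school: 120 × 21.5 = 2580
  some college: 340 × 12.5 = 4250
  associate degree: 320 × 19 = 6080
  bachelor's degree: 160 × 44 = 7040
  graduate degree: 160 × 30.5 = 4880
Adjusted estimate = 24,830 / 1,100 = 22.5727 → 22.6.

22.6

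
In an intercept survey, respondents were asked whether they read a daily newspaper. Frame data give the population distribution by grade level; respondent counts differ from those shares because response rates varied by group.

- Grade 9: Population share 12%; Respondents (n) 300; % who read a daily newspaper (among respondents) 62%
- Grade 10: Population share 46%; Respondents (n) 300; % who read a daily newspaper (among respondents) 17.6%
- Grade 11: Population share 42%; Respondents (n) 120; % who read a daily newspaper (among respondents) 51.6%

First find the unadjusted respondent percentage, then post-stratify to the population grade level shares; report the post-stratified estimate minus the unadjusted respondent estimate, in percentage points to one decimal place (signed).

Naive respondent-only estimate (weights = respondent counts):
  (300/720)×62 + (300/720)×17.6 + (120/720)×51.6 = 41.7667%
Post-stratifying to population shares instead:
  0.12×62 + 0.46×17.6 + 0.42×51.6 = 37.208%
Difference = 37.208 − 41.7667 = -4.5587 pp.

-4.6 percentage points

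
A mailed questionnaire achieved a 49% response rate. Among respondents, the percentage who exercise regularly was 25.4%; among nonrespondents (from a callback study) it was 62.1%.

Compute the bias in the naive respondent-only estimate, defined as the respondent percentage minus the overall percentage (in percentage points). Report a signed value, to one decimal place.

Nonresponse fraction = 1 − 0.49 = 0.51.
Bias = (nonresponse fraction) × (respondent percentage − nonrespondent percentage)
     = 0.51 × (25.4 − 62.1) = 0.51 × -36.7 = -18.717.

-18.7 percentage points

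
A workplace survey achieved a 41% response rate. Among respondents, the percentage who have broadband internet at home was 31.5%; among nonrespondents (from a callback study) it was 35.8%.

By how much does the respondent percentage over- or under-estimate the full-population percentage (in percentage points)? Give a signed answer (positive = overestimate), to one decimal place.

-2.5 percentage points

Nonresponse fraction = 1 − 0.41 = 0.59.
Bias = (nonresponse fraction) × (respondent percentage − nonrespondent percentage)
     = 0.59 × (31.5 − 35.8) = 0.59 × -4.3 = -2.537.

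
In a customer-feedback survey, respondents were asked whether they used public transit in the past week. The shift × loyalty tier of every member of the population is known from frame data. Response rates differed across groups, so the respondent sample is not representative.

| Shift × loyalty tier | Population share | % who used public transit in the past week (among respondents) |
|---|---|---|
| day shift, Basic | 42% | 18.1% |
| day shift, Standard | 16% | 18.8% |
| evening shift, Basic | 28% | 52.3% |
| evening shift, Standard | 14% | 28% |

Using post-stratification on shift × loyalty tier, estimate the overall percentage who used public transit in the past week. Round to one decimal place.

Reweight to the known shift × loyalty tier distribution:
  day shift, Basic: 0.42 × 18.1 = 7.602
  day shift, Standard: 0.16 × 18.8 = 3.008
  evening shift, Basic: 0.28 × 52.3 = 14.644
  evening shift, Standard: 0.14 × 28 = 3.92
Post-stratified estimate = 29.174 → 29.2%.

29.2%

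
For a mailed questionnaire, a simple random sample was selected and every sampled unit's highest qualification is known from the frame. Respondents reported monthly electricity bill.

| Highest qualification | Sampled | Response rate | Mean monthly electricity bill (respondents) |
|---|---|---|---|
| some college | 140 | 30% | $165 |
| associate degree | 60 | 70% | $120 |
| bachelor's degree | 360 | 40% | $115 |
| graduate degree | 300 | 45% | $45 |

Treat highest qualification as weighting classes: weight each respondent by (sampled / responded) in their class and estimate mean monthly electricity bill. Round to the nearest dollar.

With weight = n_sampled/n_responded per class, the weighted class total is n_sampled:
  some college: 140 × 165 = 23,100
  associate degree: 60 × 120 = 7200
  bachelor's degree: 360 × 115 = 41,400
  graduate degree: 300 × 45 = 13,500
Adjusted estimate = 85,200 / 860 = 99.0698 → $99.

$99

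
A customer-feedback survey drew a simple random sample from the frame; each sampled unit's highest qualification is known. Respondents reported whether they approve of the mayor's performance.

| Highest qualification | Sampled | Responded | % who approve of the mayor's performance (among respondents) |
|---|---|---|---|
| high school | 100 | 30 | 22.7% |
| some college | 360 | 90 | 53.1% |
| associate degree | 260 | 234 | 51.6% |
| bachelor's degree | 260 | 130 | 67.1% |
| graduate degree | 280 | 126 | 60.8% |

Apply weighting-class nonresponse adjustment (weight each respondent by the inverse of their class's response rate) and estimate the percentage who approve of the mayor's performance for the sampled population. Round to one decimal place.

Response rates by class: high school 30/100 = 30%, some college 90/360 = 25%, associate degree 234/260 = 90%, bachelor's degree 130/260 = 50%, graduate degree 126/280 = 45%.
Each respondent's weight = sampled/responded in their class; summing within a class gives n_sampled, so:
  high school: 100 × 22.7 = 2270
  some college: 360 × 53.1 = 19,116
  associate degree: 260 × 51.6 = 13,416
  bachelor's degree: 260 × 67.1 = 17,446
  graduate degree: 280 × 60.8 = 17,024
Adjusted estimate = 69,272 / 1,260 = 54.9778 → 55.0%.

55.0%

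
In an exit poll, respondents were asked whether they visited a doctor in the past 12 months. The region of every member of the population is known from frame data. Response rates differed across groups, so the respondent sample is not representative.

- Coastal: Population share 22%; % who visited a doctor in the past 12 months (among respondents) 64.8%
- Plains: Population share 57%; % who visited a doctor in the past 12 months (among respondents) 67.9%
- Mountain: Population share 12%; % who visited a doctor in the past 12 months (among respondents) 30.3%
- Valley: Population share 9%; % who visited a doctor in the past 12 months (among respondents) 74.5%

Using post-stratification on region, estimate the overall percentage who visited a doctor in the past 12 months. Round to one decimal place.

Post-stratification weights by population share, not respondent share:
  Coastal: 0.22 × 64.8 = 14.256
  Plains: 0.57 × 67.9 = 38.703
  Mountain: 0.12 × 30.3 = 3.636
  Valley: 0.09 × 74.5 = 6.705
Post-stratified estimate = 63.3 → 63.3%.

63.3%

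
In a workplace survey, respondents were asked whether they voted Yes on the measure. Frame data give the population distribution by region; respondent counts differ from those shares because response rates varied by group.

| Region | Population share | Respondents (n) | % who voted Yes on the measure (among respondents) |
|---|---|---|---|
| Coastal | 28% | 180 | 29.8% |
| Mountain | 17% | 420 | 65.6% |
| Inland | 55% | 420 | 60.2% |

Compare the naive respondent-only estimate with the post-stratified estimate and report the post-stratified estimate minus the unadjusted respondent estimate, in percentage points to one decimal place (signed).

-4.5 percentage points

Without adjustment, the pooled respondent share is:
  (180/1020)×29.8 + (420/1020)×65.6 + (420/1020)×60.2 = 57.0588%
Reweighting by population region shares:
  0.28×29.8 + 0.17×65.6 + 0.55×60.2 = 52.606%
Difference = 52.606 − 57.0588 = -4.4528 pp.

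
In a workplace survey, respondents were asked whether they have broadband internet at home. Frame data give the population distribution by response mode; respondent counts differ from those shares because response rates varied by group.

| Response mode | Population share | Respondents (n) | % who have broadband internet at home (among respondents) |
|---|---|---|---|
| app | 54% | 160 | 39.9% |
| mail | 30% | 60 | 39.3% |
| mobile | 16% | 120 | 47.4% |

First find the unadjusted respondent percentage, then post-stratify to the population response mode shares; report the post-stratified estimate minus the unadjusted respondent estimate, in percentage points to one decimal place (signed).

-1.5 percentage points

Naive respondent-only estimate (weights = respondent counts):
  (160/340)×39.9 + (60/340)×39.3 + (120/340)×47.4 = 42.4412%
Post-stratifying to population shares instead:
  0.54×39.9 + 0.3×39.3 + 0.16×47.4 = 40.92%
Difference = 40.92 − 42.4412 = -1.5212 pp.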